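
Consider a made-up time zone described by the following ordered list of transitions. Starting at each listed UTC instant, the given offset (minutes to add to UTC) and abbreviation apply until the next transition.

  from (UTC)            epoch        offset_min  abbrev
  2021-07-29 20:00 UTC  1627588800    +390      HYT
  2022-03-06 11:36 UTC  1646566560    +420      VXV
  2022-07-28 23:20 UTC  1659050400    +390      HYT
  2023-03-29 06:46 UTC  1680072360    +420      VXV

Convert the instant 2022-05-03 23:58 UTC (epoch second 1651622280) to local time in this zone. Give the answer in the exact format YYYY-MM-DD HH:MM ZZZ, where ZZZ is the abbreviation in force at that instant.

2022-05-04 06:58 VXV

Query: 2022-05-03 23:58 UTC
Rule 2/4 (VXV, +07:00): 2022-03-06 11:36 UTC ≤ query < 2022-07-28 23:20 UTC
23·60 + 58 + 420 = 1858 min
1858 = 1·1440 + 418; 418 = 6·60 + 58 → 06:58, 2022-05-03 + 1 day = 2022-05-04
→ 2022-05-04 06:58 VXV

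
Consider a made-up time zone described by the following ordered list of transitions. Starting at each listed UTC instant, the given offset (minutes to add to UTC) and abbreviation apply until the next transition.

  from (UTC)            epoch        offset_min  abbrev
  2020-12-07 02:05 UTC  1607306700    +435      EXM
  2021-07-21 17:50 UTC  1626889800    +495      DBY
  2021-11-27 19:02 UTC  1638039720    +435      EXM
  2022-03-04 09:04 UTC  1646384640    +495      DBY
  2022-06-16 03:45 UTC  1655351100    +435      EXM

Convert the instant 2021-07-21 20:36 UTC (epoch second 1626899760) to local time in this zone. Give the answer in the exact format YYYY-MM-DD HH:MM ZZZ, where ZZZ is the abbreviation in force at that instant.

2021-07-22 04:51 DBY

Query: 2021-07-21 20:36 UTC
Rule 2/5 (DBY, +08:15): 2021-07-21 17:50 UTC ≤ query < 2021-11-27 19:02 UTC
20·60 + 36 + 495 = 1731 min
1731 = 1·1440 + 291; 291 = 4·60 + 51 → 04:51, 2021-07-21 + 1 day = 2021-07-22
→ 2021-07-22 04:51 DBY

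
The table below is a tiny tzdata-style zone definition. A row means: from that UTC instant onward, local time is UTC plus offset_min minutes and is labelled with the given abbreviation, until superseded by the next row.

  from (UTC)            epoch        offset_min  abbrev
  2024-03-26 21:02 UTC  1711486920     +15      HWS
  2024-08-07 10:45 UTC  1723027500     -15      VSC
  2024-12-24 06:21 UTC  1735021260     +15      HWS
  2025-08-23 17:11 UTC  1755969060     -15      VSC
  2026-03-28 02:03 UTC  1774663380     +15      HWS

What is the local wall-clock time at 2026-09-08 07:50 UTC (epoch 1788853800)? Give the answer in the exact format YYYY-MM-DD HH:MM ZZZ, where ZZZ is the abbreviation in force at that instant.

2026-09-08 08:05 HWS

Query: 2026-09-08 07:50 UTC
Rule 5/5 (HWS, +00:15): 2026-03-28 02:03 UTC ≤ query < +∞
7·60 + 50 + 15 = 485 min
485 = 0·1440 + 485; 485 = 8·60 + 5 → 08:05, same day
→ 2026-09-08 08:05 HWS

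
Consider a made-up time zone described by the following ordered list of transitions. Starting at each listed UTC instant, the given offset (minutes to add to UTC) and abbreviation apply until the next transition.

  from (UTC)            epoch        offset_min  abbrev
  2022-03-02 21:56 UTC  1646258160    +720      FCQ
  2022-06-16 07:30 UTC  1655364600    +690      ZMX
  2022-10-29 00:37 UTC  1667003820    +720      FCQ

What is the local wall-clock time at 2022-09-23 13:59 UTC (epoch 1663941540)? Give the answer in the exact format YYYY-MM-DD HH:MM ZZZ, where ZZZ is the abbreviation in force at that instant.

Query: 2022-09-23 13:59 UTC
Rule 2/3 (ZMX, +11:30): 2022-06-16 07:30 UTC ≤ query < 2022-10-29 00:37 UTC
13·60 + 59 + 690 = 1529 min
1529 = 1·1440 + 89; 89 = 1·60 + 29 → 01:29, 2022-09-23 + 1 day = 2022-09-24
→ 2022-09-24 01:29 ZMX

2022-09-24 01:29 ZMX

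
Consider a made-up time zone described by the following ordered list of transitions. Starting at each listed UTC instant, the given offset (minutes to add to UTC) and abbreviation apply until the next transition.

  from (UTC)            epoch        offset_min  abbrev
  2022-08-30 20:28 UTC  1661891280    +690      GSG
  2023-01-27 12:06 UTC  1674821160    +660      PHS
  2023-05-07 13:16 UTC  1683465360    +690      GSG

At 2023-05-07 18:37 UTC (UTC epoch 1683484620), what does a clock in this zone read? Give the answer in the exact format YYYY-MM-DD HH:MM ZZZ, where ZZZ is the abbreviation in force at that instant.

Query: 2023-05-07 18:37 UTC
Rule 3/3 (GSG, +11:30): 2023-05-07 13:16 UTC ≤ query < +∞
18·60 + 37 + 690 = 1807 min
1807 = 1·1440 + 367; 367 = 6·60 + 7 → 06:07, 2023-05-07 + 1 day = 2023-05-08
→ 2023-05-08 06:07 GSG

2023-05-08 06:07 GSG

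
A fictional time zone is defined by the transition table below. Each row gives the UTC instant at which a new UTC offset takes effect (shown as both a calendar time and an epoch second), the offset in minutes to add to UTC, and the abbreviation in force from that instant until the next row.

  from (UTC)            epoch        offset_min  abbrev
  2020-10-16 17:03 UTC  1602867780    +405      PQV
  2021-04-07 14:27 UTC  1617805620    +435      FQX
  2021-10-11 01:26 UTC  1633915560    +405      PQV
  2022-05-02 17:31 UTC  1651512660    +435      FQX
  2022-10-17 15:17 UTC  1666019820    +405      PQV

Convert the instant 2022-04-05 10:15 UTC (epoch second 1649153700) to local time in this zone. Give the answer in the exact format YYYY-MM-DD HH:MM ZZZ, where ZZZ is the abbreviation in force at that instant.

Query: 2022-04-05 10:15 UTC
Rule 3/5 (PQV, +06:45): 2021-10-11 01:26 UTC ≤ query < 2022-05-02 17:31 UTC
10·60 + 15 + 405 = 1020 min
1020 = 0·1440 + 1020; 1020 = 17·60 + 0 → 17:00, same day
→ 2022-04-05 17:00 PQV

2022-04-05 17:00 PQV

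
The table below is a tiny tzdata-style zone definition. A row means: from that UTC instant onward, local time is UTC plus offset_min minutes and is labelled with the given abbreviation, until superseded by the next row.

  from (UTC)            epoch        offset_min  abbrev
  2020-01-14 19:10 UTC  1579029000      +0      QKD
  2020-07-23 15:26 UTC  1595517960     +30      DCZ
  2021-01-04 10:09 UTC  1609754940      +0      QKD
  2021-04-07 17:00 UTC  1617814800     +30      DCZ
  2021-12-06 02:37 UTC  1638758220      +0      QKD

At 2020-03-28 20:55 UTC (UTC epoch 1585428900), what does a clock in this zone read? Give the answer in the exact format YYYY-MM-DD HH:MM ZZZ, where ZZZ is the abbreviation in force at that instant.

2020-03-28 20:55 QKD

Query: 2020-03-28 20:55 UTC
Rule 1/5 (QKD, +00:00): 2020-01-14 19:10 UTC ≤ query < 2020-07-23 15:26 UTC
20·60 + 55 + 0 = 1255 min
1255 = 0·1440 + 1255; 1255 = 20·60 + 55 → 20:55, same day
→ 2020-03-28 20:55 QKD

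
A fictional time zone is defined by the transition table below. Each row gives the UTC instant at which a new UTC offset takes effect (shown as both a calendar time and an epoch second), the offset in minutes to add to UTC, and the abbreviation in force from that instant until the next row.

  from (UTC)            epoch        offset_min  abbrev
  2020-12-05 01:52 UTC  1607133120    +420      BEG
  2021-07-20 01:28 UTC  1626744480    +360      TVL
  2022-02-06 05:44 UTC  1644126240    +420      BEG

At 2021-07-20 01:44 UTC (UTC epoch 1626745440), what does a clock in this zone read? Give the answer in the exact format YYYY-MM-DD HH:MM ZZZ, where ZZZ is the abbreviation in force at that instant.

Query: 2021-07-20 01:44 UTC
Rule 2/3 (TVL, +06:00): 2021-07-20 01:28 UTC ≤ query < 2022-02-06 05:44 UTC
1·60 + 44 + 360 = 464 min
464 = 0·1440 + 464; 464 = 7·60 + 44 → 07:44, same day
→ 2021-07-20 07:44 TVL

2021-07-20 07:44 TVL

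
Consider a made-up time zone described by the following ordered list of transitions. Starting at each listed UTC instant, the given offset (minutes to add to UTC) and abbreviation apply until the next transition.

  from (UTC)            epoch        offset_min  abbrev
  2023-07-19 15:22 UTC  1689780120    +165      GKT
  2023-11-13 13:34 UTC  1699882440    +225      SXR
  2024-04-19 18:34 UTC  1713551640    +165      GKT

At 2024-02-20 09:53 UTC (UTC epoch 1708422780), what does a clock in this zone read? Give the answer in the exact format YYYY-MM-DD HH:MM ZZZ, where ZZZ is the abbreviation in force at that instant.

2024-02-20 13:38 SXR

Query: 2024-02-20 09:53 UTC
Rule 2/3 (SXR, +03:45): 2023-11-13 13:34 UTC ≤ query < 2024-04-19 18:34 UTC
9·60 + 53 + 225 = 818 min
818 = 0·1440 + 818; 818 = 13·60 + 38 → 13:38, same day
→ 2024-02-20 13:38 SXR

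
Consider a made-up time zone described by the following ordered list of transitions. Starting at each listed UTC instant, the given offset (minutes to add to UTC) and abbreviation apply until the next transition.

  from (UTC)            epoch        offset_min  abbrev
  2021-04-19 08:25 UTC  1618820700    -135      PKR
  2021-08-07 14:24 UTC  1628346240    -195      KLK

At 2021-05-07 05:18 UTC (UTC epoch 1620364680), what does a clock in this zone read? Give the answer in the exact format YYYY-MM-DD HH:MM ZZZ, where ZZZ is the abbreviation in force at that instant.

Query: 2021-05-07 05:18 UTC
Rule 1/2 (PKR, -02:15): 2021-04-19 08:25 UTC ≤ query < 2021-08-07 14:24 UTC
5·60 + 18 - 135 = 183 min
183 = 0·1440 + 183; 183 = 3·60 + 3 → 03:03, same day
→ 2021-05-07 03:03 PKR

2021-05-07 03:03 PKR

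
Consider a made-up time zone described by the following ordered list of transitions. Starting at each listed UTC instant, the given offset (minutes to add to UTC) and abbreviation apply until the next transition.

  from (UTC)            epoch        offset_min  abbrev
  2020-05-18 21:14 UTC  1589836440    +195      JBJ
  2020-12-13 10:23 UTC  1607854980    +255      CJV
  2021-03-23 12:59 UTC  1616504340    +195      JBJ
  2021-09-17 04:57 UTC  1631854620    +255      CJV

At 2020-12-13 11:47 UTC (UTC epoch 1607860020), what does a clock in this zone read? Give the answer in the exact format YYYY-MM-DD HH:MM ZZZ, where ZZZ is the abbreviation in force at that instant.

Query: 2020-12-13 11:47 UTC
Rule 2/4 (CJV, +04:15): 2020-12-13 10:23 UTC ≤ query < 2021-03-23 12:59 UTC
11·60 + 47 + 255 = 962 min
962 = 0·1440 + 962; 962 = 16·60 + 2 → 16:02, same day
→ 2020-12-13 16:02 CJV

2020-12-13 16:02 CJV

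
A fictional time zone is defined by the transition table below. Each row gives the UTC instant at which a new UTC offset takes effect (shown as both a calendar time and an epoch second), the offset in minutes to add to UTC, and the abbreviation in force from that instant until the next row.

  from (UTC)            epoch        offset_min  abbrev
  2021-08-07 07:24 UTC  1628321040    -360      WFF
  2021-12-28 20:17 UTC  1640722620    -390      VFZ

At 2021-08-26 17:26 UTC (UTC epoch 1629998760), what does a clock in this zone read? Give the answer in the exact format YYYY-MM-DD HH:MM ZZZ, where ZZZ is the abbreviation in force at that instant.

Query: 2021-08-26 17:26 UTC
Rule 1/2 (WFF, -06:00): 2021-08-07 07:24 UTC ≤ query < 2021-12-28 20:17 UTC
17·60 + 26 - 360 = 686 min
686 = 0·1440 + 686; 686 = 11·60 + 26 → 11:26, same day
→ 2021-08-26 11:26 WFF

2021-08-26 11:26 WFF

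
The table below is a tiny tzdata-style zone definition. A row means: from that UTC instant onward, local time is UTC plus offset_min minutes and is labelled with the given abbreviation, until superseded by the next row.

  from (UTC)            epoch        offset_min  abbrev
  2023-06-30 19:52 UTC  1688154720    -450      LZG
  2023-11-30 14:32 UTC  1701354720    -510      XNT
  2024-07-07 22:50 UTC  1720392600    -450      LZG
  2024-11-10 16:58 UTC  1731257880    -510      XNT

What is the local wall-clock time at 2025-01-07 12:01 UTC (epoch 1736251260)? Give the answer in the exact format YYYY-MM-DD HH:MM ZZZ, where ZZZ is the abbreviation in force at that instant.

2025-01-07 03:31 XNT

Query: 2025-01-07 12:01 UTC
Rule 4/4 (XNT, -08:30): 2024-11-10 16:58 UTC ≤ query < +∞
12·60 + 1 - 510 = 211 min
211 = 0·1440 + 211; 211 = 3·60 + 31 → 03:31, same day
→ 2025-01-07 03:31 XNT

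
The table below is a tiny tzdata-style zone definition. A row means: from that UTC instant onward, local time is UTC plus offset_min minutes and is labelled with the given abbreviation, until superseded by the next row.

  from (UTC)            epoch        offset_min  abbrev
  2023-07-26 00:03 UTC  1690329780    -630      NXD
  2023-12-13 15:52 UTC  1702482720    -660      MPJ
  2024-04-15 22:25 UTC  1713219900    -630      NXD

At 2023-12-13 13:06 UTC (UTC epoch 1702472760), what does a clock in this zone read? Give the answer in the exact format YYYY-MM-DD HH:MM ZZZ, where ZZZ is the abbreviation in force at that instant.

Query: 2023-12-13 13:06 UTC
Rule 1/3 (NXD, -10:30): 2023-07-26 00:03 UTC ≤ query < 2023-12-13 15:52 UTC
13·60 + 6 - 630 = 156 min
156 = 0·1440 + 156; 156 = 2·60 + 36 → 02:36, same day
→ 2023-12-13 02:36 NXD

2023-12-13 02:36 NXD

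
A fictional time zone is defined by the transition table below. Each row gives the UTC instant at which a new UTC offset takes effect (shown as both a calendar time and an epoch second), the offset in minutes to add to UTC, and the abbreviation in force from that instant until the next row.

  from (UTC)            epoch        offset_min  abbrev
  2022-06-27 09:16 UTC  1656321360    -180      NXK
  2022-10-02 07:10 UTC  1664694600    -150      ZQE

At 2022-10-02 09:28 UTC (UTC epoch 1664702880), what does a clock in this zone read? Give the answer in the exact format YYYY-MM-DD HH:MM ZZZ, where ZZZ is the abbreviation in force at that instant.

Query: 2022-10-02 09:28 UTC
Rule 2/2 (ZQE, -02:30): 2022-10-02 07:10 UTC ≤ query < +∞
9·60 + 28 - 150 = 418 min
418 = 0·1440 + 418; 418 = 6·60 + 58 → 06:58, same day
→ 2022-10-02 06:58 ZQE

2022-10-02 06:58 ZQE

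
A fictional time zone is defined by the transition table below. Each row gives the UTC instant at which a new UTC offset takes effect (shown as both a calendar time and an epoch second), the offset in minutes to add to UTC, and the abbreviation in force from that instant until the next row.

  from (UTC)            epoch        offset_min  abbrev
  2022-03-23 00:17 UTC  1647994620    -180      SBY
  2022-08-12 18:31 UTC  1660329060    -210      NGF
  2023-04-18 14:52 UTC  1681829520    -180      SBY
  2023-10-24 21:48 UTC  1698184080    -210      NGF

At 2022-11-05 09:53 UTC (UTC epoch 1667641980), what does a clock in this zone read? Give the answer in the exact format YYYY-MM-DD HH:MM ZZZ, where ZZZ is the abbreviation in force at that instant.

2022-11-05 06:23 NGF

Query: 2022-11-05 09:53 UTC
Rule 2/4 (NGF, -03:30): 2022-08-12 18:31 UTC ≤ query < 2023-04-18 14:52 UTC
9·60 + 53 - 210 = 383 min
383 = 0·1440 + 383; 383 = 6·60 + 23 → 06:23, same day
→ 2022-11-05 06:23 NGF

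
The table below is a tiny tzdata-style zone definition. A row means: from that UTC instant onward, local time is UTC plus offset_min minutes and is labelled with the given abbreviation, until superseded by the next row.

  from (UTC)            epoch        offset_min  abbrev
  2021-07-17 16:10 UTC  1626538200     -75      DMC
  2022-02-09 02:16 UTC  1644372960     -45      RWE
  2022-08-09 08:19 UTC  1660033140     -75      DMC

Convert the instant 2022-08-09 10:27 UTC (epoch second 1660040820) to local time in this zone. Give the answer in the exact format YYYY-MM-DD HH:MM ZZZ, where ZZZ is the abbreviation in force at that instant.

2022-08-09 09:12 DMC

Query: 2022-08-09 10:27 UTC
Rule 3/3 (DMC, -01:15): 2022-08-09 08:19 UTC ≤ query < +∞
10·60 + 27 - 75 = 552 min
552 = 0·1440 + 552; 552 = 9·60 + 12 → 09:12, same day
→ 2022-08-09 09:12 DMC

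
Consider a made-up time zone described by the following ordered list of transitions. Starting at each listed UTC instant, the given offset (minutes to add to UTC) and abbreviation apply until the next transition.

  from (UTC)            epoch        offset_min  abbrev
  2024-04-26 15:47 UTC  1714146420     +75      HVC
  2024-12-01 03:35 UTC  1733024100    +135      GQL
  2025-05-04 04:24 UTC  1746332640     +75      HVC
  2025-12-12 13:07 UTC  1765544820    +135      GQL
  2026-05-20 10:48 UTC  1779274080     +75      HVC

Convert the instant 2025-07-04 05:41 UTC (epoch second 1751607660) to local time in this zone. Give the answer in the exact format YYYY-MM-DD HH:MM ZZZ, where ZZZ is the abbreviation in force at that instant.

2025-07-04 06:56 HVC

Query: 2025-07-04 05:41 UTC
Rule 3/5 (HVC, +01:15): 2025-05-04 04:24 UTC ≤ query < 2025-12-12 13:07 UTC
5·60 + 41 + 75 = 416 min
416 = 0·1440 + 416; 416 = 6·60 + 56 → 06:56, same day
→ 2025-07-04 06:56 HVC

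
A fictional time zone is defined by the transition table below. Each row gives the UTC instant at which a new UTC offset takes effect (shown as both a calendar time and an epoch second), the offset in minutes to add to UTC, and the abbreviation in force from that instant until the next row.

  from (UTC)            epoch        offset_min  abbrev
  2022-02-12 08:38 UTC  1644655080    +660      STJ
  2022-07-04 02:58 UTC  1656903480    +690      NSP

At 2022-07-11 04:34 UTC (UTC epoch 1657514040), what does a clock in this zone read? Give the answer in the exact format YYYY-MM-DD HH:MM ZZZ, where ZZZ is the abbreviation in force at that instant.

2022-07-11 16:04 NSP

Query: 2022-07-11 04:34 UTC
Rule 2/2 (NSP, +11:30): 2022-07-04 02:58 UTC ≤ query < +∞
4·60 + 34 + 690 = 964 min
964 = 0·1440 + 964; 964 = 16·60 + 4 → 16:04, same day
→ 2022-07-11 16:04 NSP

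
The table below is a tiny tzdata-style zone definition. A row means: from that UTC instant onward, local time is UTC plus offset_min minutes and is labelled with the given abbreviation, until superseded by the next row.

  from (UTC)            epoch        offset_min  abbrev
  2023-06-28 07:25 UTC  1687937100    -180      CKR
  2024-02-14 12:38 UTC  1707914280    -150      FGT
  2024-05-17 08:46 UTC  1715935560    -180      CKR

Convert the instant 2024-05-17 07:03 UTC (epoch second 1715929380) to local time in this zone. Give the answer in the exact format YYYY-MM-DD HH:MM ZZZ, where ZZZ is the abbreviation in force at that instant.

2024-05-17 04:33 FGT

Query: 2024-05-17 07:03 UTC
Rule 2/3 (FGT, -02:30): 2024-02-14 12:38 UTC ≤ query < 2024-05-17 08:46 UTC
7·60 + 3 - 150 = 273 min
273 = 0·1440 + 273; 273 = 4·60 + 33 → 04:33, same day
→ 2024-05-17 04:33 FGT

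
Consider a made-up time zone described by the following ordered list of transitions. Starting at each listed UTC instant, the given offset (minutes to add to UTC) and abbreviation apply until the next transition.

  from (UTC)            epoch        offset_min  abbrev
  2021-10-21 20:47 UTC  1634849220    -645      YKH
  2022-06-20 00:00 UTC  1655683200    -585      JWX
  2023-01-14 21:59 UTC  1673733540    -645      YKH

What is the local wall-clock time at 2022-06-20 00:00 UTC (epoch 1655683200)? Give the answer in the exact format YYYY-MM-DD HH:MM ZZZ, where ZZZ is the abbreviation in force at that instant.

Query: 2022-06-20 00:00 UTC
Rule 2/3 (JWX, -09:45): 2022-06-20 00:00 UTC ≤ query < 2023-01-14 21:59 UTC
0·60 + 0 - 585 = -585 min
-585 = -1·1440 + 855; 855 = 14·60 + 15 → 14:15, 2022-06-20 - 1 day = 2022-06-19
→ 2022-06-19 14:15 JWX

2022-06-19 14:15 JWX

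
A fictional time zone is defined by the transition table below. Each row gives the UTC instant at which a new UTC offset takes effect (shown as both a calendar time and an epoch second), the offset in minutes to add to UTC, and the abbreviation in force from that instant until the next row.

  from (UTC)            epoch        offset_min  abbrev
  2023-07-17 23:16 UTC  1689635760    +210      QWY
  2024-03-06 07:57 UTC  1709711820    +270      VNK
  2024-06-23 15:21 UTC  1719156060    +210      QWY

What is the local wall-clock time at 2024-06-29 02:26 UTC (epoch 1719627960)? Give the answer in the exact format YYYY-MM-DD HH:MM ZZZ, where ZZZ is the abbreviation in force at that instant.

2024-06-29 05:56 QWY

Query: 2024-06-29 02:26 UTC
Rule 3/3 (QWY, +03:30): 2024-06-23 15:21 UTC ≤ query < +∞
2·60 + 26 + 210 = 356 min
356 = 0·1440 + 356; 356 = 5·60 + 56 → 05:56, same day
→ 2024-06-29 05:56 QWY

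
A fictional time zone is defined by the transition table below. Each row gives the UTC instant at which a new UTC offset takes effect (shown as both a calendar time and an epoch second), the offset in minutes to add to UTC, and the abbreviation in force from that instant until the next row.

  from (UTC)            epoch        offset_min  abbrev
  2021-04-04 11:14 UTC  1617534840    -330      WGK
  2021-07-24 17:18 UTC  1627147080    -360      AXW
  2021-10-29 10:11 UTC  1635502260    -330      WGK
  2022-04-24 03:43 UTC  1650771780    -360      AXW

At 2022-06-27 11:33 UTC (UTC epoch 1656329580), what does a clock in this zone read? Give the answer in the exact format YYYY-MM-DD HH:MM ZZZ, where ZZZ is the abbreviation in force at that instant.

2022-06-27 05:33 AXW

Query: 2022-06-27 11:33 UTC
Rule 4/4 (AXW, -06:00): 2022-04-24 03:43 UTC ≤ query < +∞
11·60 + 33 - 360 = 333 min
333 = 0·1440 + 333; 333 = 5·60 + 33 → 05:33, same day
→ 2022-06-27 05:33 AXW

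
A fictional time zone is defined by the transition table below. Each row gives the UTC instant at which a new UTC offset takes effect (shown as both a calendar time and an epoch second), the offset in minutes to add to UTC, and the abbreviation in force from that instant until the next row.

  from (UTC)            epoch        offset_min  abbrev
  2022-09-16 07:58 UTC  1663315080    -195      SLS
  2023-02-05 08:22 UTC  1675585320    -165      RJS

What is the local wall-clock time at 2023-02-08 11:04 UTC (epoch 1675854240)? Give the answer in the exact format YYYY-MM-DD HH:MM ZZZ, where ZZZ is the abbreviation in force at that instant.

Query: 2023-02-08 11:04 UTC
Rule 2/2 (RJS, -02:45): 2023-02-05 08:22 UTC ≤ query < +∞
11·60 + 4 - 165 = 499 min
499 = 0·1440 + 499; 499 = 8·60 + 19 → 08:19, same day
→ 2023-02-08 08:19 RJS

2023-02-08 08:19 RJS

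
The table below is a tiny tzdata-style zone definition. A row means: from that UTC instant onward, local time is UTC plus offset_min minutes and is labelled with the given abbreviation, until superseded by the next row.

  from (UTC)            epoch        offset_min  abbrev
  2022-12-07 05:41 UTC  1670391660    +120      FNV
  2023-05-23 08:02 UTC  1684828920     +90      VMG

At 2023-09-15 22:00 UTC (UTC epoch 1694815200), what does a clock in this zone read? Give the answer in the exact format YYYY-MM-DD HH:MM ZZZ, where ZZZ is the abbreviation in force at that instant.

Query: 2023-09-15 22:00 UTC
Rule 2/2 (VMG, +01:30): 2023-05-23 08:02 UTC ≤ query < +∞
22·60 + 0 + 90 = 1410 min
1410 = 0·1440 + 1410; 1410 = 23·60 + 30 → 23:30, same day
→ 2023-09-15 23:30 VMG

2023-09-15 23:30 VMG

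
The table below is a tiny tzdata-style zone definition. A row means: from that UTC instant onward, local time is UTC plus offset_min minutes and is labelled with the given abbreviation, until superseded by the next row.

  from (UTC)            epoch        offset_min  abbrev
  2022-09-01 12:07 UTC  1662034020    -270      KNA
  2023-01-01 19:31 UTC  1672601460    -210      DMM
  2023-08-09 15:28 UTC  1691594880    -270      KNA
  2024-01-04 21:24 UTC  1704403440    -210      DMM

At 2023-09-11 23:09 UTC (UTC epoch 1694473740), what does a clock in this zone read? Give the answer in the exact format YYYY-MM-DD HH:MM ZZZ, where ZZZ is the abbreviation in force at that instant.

Query: 2023-09-11 23:09 UTC
Rule 3/4 (KNA, -04:30): 2023-08-09 15:28 UTC ≤ query < 2024-01-04 21:24 UTC
23·60 + 9 - 270 = 1119 min
1119 = 0·1440 + 1119; 1119 = 18·60 + 39 → 18:39, same day
→ 2023-09-11 18:39 KNA

2023-09-11 18:39 KNA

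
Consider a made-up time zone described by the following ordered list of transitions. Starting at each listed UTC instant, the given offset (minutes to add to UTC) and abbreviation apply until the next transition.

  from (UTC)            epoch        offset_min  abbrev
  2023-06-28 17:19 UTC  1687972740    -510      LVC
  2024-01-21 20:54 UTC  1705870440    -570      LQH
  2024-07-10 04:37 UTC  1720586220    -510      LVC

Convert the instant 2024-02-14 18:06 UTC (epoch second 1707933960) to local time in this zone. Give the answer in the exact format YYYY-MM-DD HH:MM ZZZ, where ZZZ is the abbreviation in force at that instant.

2024-02-14 08:36 LQH

Query: 2024-02-14 18:06 UTC
Rule 2/3 (LQH, -09:30): 2024-01-21 20:54 UTC ≤ query < 2024-07-10 04:37 UTC
18·60 + 6 - 570 = 516 min
516 = 0·1440 + 516; 516 = 8·60 + 36 → 08:36, same day
→ 2024-02-14 08:36 LQH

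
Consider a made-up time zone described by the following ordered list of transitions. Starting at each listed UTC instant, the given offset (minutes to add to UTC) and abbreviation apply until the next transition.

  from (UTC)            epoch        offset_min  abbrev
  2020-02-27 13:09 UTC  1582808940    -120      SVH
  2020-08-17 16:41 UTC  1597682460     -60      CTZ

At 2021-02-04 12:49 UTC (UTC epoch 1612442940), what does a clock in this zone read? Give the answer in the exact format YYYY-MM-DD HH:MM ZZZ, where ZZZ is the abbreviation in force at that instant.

2021-02-04 11:49 CTZ

Query: 2021-02-04 12:49 UTC
Rule 2/2 (CTZ, -01:00): 2020-08-17 16:41 UTC ≤ query < +∞
12·60 + 49 - 60 = 709 min
709 = 0·1440 + 709; 709 = 11·60 + 49 → 11:49, same day
→ 2021-02-04 11:49 CTZ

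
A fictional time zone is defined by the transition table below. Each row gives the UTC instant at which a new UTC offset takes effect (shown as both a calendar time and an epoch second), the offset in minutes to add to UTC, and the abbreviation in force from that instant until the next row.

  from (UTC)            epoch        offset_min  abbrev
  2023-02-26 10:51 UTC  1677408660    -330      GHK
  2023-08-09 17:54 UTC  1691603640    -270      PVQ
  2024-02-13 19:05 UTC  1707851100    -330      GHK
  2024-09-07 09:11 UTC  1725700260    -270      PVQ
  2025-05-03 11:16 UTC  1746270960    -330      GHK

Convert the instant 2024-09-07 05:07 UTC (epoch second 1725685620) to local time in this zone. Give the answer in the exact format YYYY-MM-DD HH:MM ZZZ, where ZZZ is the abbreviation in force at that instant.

Query: 2024-09-07 05:07 UTC
Rule 3/5 (GHK, -05:30): 2024-02-13 19:05 UTC ≤ query < 2024-09-07 09:11 UTC
5·60 + 7 - 330 = -23 min
-23 = -1·1440 + 1417; 1417 = 23·60 + 37 → 23:37, 2024-09-07 - 1 day = 2024-09-06
→ 2024-09-06 23:37 GHK

2024-09-06 23:37 GHK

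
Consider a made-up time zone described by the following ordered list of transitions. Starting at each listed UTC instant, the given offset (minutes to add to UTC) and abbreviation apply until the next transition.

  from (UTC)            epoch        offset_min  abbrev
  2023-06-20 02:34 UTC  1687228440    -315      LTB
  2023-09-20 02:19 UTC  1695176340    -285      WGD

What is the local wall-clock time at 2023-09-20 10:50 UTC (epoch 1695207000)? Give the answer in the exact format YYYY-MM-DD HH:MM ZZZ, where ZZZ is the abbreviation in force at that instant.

2023-09-20 06:05 WGD

Query: 2023-09-20 10:50 UTC
Rule 2/2 (WGD, -04:45): 2023-09-20 02:19 UTC ≤ query < +∞
10·60 + 50 - 285 = 365 min
365 = 0·1440 + 365; 365 = 6·60 + 5 → 06:05, same day
→ 2023-09-20 06:05 WGD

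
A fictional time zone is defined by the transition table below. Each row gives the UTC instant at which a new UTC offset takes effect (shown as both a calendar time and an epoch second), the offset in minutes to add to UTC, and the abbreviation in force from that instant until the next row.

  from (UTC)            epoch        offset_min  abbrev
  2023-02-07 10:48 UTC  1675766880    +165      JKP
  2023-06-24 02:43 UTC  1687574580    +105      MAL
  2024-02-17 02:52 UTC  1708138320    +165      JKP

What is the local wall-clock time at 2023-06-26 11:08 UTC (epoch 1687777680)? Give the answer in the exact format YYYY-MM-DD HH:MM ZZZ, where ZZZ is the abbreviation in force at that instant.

2023-06-26 12:53 MAL

Query: 2023-06-26 11:08 UTC
Rule 2/3 (MAL, +01:45): 2023-06-24 02:43 UTC ≤ query < 2024-02-17 02:52 UTC
11·60 + 8 + 105 = 773 min
773 = 0·1440 + 773; 773 = 12·60 + 53 → 12:53, same day
→ 2023-06-26 12:53 MAL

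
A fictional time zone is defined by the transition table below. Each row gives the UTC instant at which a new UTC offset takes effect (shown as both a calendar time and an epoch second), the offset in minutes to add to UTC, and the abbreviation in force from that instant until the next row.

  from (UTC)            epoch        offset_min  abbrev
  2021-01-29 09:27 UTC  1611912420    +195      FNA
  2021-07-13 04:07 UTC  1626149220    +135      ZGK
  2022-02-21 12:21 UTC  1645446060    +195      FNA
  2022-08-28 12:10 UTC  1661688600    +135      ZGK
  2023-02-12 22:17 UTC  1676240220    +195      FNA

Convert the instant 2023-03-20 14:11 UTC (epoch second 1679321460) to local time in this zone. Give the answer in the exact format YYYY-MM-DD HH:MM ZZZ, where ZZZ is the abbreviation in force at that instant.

Query: 2023-03-20 14:11 UTC
Rule 5/5 (FNA, +03:15): 2023-02-12 22:17 UTC ≤ query < +∞
14·60 + 11 + 195 = 1046 min
1046 = 0·1440 + 1046; 1046 = 17·60 + 26 → 17:26, same day
→ 2023-03-20 17:26 FNA

2023-03-20 17:26 FNA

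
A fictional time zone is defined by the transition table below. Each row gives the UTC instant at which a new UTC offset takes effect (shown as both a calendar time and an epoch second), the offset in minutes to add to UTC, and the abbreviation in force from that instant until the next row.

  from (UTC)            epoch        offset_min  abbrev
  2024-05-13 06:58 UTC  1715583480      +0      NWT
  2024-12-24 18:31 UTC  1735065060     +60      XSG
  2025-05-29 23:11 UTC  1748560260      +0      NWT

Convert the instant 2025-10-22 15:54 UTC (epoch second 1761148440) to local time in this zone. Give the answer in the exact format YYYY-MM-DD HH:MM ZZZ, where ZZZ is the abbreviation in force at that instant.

Query: 2025-10-22 15:54 UTC
Rule 3/3 (NWT, +00:00): 2025-05-29 23:11 UTC ≤ query < +∞
15·60 + 54 + 0 = 954 min
954 = 0·1440 + 954; 954 = 15·60 + 54 → 15:54, same day
→ 2025-10-22 15:54 NWT

2025-10-22 15:54 NWT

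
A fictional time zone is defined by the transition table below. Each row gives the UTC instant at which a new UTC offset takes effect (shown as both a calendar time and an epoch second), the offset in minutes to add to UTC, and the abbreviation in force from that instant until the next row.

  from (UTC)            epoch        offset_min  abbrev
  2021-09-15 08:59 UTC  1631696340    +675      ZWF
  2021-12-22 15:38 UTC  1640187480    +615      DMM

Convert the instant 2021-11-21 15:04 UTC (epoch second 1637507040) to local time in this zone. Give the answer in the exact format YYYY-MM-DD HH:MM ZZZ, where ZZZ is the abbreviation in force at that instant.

2021-11-22 02:19 ZWF

Query: 2021-11-21 15:04 UTC
Rule 1/2 (ZWF, +11:15): 2021-09-15 08:59 UTC ≤ query < 2021-12-22 15:38 UTC
15·60 + 4 + 675 = 1579 min
1579 = 1·1440 + 139; 139 = 2·60 + 19 → 02:19, 2021-11-21 + 1 day = 2021-11-22
→ 2021-11-22 02:19 ZWF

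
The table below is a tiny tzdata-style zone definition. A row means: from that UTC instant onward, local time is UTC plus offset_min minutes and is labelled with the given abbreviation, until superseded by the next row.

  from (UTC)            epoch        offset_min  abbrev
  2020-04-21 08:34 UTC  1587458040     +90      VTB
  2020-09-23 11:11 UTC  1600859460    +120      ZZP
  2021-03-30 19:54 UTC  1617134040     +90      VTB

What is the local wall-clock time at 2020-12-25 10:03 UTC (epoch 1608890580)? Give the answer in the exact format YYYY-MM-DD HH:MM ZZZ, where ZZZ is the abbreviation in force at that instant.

2020-12-25 12:03 ZZP

Query: 2020-12-25 10:03 UTC
Rule 2/3 (ZZP, +02:00): 2020-09-23 11:11 UTC ≤ query < 2021-03-30 19:54 UTC
10·60 + 3 + 120 = 723 min
723 = 0·1440 + 723; 723 = 12·60 + 3 → 12:03, same day
→ 2020-12-25 12:03 ZZP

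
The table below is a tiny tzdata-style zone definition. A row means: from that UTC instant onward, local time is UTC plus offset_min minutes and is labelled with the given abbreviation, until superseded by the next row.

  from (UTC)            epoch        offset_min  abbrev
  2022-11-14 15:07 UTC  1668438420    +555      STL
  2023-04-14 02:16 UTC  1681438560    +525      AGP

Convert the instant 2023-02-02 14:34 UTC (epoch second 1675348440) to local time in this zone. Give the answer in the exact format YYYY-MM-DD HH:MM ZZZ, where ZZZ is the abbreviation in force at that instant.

Query: 2023-02-02 14:34 UTC
Rule 1/2 (STL, +09:15): 2022-11-14 15:07 UTC ≤ query < 2023-04-14 02:16 UTC
14·60 + 34 + 555 = 1429 min
1429 = 0·1440 + 1429; 1429 = 23·60 + 49 → 23:49, same day
→ 2023-02-02 23:49 STL

2023-02-02 23:49 STL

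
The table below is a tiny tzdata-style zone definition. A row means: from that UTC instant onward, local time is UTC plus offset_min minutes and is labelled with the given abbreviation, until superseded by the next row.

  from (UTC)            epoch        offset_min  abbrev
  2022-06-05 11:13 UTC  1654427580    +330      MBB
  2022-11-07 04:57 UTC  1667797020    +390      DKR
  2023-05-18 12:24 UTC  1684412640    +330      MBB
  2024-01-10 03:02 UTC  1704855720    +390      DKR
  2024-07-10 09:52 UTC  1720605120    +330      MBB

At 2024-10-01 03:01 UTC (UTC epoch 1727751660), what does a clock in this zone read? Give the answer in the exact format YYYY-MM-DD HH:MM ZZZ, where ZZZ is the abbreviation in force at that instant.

2024-10-01 08:31 MBB

Query: 2024-10-01 03:01 UTC
Rule 5/5 (MBB, +05:30): 2024-07-10 09:52 UTC ≤ query < +∞
3·60 + 1 + 330 = 511 min
511 = 0·1440 + 511; 511 = 8·60 + 31 → 08:31, same day
→ 2024-10-01 08:31 MBB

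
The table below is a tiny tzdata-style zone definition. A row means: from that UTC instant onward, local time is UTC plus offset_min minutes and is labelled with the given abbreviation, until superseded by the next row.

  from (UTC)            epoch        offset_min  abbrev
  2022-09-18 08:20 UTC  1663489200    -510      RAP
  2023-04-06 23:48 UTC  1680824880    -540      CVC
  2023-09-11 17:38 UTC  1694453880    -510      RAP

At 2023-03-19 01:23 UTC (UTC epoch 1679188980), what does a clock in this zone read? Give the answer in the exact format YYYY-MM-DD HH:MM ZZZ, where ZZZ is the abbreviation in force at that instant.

Query: 2023-03-19 01:23 UTC
Rule 1/3 (RAP, -08:30): 2022-09-18 08:20 UTC ≤ query < 2023-04-06 23:48 UTC
1·60 + 23 - 510 = -427 min
-427 = -1·1440 + 1013; 1013 = 16·60 + 53 → 16:53, 2023-03-19 - 1 day = 2023-03-18
→ 2023-03-18 16:53 RAP

2023-03-18 16:53 RAP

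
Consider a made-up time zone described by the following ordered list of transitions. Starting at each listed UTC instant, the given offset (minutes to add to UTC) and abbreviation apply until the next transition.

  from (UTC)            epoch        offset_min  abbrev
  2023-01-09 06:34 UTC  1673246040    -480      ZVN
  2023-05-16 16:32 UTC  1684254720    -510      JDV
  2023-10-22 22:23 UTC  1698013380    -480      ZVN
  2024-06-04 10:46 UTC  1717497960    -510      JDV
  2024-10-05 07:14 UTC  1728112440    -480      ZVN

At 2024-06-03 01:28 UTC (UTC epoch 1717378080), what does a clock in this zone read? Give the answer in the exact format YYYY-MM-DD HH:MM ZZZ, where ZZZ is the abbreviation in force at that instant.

2024-06-02 17:28 ZVN

Query: 2024-06-03 01:28 UTC
Rule 3/5 (ZVN, -08:00): 2023-10-22 22:23 UTC ≤ query < 2024-06-04 10:46 UTC
1·60 + 28 - 480 = -392 min
-392 = -1·1440 + 1048; 1048 = 17·60 + 28 → 17:28, 2024-06-03 - 1 day = 2024-06-02
→ 2024-06-02 17:28 ZVN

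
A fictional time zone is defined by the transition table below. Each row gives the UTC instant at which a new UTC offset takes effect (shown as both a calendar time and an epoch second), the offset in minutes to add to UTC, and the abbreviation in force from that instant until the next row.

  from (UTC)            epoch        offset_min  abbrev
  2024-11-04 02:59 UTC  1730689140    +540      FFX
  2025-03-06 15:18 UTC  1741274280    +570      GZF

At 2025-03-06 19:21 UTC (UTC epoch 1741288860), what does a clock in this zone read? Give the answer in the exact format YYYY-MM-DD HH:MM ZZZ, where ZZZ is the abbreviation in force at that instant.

Query: 2025-03-06 19:21 UTC
Rule 2/2 (GZF, +09:30): 2025-03-06 15:18 UTC ≤ query < +∞
19·60 + 21 + 570 = 1731 min
1731 = 1·1440 + 291; 291 = 4·60 + 51 → 04:51, 2025-03-06 + 1 day = 2025-03-07
→ 2025-03-07 04:51 GZF

2025-03-07 04:51 GZF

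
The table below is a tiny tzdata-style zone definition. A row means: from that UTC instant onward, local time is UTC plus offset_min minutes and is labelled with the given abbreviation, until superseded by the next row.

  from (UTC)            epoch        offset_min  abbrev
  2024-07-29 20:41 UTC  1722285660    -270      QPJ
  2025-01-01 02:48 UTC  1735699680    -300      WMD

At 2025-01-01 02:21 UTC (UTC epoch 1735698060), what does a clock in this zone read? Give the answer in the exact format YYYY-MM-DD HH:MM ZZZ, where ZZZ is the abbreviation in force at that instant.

Query: 2025-01-01 02:21 UTC
Rule 1/2 (QPJ, -04:30): 2024-07-29 20:41 UTC ≤ query < 2025-01-01 02:48 UTC
2·60 + 21 - 270 = -129 min
-129 = -1·1440 + 1311; 1311 = 21·60 + 51 → 21:51, 2025-01-01 - 1 day = 2024-12-31
→ 2024-12-31 21:51 QPJ

2024-12-31 21:51 QPJ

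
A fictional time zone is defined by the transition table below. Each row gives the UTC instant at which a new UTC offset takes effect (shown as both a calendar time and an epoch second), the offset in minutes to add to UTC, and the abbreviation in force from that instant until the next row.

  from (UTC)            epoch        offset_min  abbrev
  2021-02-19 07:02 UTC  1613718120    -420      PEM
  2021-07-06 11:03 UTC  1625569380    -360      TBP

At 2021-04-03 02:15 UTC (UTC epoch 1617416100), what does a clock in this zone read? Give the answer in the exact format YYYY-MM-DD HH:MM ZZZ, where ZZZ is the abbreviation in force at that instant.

Query: 2021-04-03 02:15 UTC
Rule 1/2 (PEM, -07:00): 2021-02-19 07:02 UTC ≤ query < 2021-07-06 11:03 UTC
2·60 + 15 - 420 = -285 min
-285 = -1·1440 + 1155; 1155 = 19·60 + 15 → 19:15, 2021-04-03 - 1 day = 2021-04-02
→ 2021-04-02 19:15 PEM

2021-04-02 19:15 PEM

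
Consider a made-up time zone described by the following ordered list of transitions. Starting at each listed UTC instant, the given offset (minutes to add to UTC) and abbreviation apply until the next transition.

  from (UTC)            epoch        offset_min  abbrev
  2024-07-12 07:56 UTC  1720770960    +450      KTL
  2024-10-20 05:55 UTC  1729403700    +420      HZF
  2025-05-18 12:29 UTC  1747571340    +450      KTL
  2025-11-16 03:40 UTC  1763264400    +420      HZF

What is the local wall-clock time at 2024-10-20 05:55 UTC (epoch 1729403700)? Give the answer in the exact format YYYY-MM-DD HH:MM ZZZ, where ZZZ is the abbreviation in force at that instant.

2024-10-20 12:55 HZF

Query: 2024-10-20 05:55 UTC
Rule 2/4 (HZF, +07:00): 2024-10-20 05:55 UTC ≤ query < 2025-05-18 12:29 UTC
5·60 + 55 + 420 = 775 min
775 = 0·1440 + 775; 775 = 12·60 + 55 → 12:55, same day
→ 2024-10-20 12:55 HZF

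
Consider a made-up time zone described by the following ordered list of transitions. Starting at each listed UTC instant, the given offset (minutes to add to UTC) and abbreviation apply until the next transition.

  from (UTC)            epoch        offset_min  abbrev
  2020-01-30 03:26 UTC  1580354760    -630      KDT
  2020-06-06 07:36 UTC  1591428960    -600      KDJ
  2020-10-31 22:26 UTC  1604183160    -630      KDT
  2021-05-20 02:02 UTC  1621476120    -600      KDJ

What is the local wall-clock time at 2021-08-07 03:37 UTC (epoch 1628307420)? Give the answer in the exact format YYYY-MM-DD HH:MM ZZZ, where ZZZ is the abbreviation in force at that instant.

2021-08-06 17:37 KDJ

Query: 2021-08-07 03:37 UTC
Rule 4/4 (KDJ, -10:00): 2021-05-20 02:02 UTC ≤ query < +∞
3·60 + 37 - 600 = -383 min
-383 = -1·1440 + 1057; 1057 = 17·60 + 37 → 17:37, 2021-08-07 - 1 day = 2021-08-06
→ 2021-08-06 17:37 KDJ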